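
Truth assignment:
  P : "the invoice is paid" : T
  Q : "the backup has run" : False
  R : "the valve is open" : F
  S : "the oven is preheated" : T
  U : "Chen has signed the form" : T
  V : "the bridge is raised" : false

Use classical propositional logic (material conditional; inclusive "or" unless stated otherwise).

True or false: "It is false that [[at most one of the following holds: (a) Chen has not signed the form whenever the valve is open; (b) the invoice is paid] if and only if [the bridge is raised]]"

Formalization: not (((R -> not U) nand P) iff V)

not U = not True = False
R -> not U = False -> False = True
(R -> not U) nand P = True nand True = False
((R -> not U) nand P) iff V = False iff False = True
not (((R -> not U) nand P) iff V) = not True = False

False.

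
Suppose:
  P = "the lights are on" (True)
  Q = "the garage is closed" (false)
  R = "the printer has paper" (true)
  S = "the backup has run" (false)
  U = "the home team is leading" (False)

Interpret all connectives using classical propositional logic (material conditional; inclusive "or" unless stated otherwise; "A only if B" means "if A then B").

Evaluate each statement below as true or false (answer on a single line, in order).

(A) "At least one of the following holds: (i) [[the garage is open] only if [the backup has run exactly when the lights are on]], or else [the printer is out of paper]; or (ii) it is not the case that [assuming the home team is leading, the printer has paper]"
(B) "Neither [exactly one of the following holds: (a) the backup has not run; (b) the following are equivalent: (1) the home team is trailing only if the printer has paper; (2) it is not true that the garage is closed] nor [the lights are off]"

(A): Formalization: ((¬Q → (S ↔ P)) ∨ ¬R) ∨ ¬(U → R)

¬Q = ¬F = T
S ↔ P = F ↔ T = F
¬Q → (S ↔ P) = T → F = F
¬R = ¬T = F
(¬Q → (S ↔ P)) ∨ ¬R = F ∨ F = F
U → R = F → T = T
¬(U → R) = ¬T = F
((¬Q → (S ↔ P)) ∨ ¬R) ∨ ¬(U → R) = F ∨ F = F
So (A) is false.

(B): This is (¬S ⊕ ((¬U → R) ↔ ¬Q)) ↓ ¬P.

¬S = ¬F = T
¬U = ¬F = T
¬U → R = T → T = T
¬Q = ¬F = T
(¬U → R) ↔ ¬Q = T ↔ T = T
¬S ⊕ ((¬U → R) ↔ ¬Q) = T ⊕ T = F
¬P = ¬T = F
(¬S ⊕ ((¬U → R) ↔ ¬Q)) ↓ ¬P = F ↓ F = T
Thus (B) is true.

(A) false; (B) true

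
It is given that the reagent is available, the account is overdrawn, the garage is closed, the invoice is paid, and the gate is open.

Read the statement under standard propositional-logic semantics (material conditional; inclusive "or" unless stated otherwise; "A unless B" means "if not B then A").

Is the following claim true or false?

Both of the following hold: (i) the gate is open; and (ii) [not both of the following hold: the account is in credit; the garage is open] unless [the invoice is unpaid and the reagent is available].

Let U = "the gate is open" (T), R = "the account is overdrawn" (T), G = "the garage is closed" (T), Q = "the invoice is paid" (T), H = "the reagent is available" (T).
Formalization: U & ((~R nand ~G) | (~Q & H))

~R = ~T = F
~G = ~T = F
~R nand ~G = F nand F = T
~Q = ~T = F
~Q & H = F & T = F
(~R nand ~G) | (~Q & H) = T | F = T
U & ((~R nand ~G) | (~Q & H)) = T & T = T

The statement is true.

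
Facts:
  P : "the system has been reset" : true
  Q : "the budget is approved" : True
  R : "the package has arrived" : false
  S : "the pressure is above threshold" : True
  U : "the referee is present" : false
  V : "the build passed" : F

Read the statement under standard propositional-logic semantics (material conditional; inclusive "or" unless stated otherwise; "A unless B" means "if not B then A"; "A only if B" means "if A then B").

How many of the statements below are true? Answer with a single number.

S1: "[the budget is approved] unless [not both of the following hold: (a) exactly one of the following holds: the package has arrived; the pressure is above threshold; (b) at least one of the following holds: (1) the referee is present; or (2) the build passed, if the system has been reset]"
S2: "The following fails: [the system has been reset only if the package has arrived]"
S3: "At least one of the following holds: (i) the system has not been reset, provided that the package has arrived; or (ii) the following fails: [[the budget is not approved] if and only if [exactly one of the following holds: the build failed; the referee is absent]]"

S1: In symbols: Q or ((R xor S) nand (U or (P -> V)))

R xor S = False xor True = True
P -> V = True -> False = False
U or (P -> V) = False or False = False
(R xor S) nand (U or (P -> V)) = True nand False = True
Q or ((R xor S) nand (U or (P -> V))) = True or True = True
Thus S1 is true.

S2: In symbols: not (P -> R)

P -> R = True -> False = False
not (P -> R) = not False = True
So S2 is true.

S3: Formalization: (R -> not P) or not (not Q iff (not V xor not U))

not P = not True = False
R -> not P = False -> False = True
not Q = not True = False
not V = not False = True
not U = not False = True
not V xor not U = True xor True = False
not Q iff (not V xor not U) = False iff False = True
not (not Q iff (not V xor not U)) = not True = False
(R -> not P) or not (not Q iff (not V xor not U)) = True or False = True
So S3 is true.

True statements: 3 (S1, S2, S3).

3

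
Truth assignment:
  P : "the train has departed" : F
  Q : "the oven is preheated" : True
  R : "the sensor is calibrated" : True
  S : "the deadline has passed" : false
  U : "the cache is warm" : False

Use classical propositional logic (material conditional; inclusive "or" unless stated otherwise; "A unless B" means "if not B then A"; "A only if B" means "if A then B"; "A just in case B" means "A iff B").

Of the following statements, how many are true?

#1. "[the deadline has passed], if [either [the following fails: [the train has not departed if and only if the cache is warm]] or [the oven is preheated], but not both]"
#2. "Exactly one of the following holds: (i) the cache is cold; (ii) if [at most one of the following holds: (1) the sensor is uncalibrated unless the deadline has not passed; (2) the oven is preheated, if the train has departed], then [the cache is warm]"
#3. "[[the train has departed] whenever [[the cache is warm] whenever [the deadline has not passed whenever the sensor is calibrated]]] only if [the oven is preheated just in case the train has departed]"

1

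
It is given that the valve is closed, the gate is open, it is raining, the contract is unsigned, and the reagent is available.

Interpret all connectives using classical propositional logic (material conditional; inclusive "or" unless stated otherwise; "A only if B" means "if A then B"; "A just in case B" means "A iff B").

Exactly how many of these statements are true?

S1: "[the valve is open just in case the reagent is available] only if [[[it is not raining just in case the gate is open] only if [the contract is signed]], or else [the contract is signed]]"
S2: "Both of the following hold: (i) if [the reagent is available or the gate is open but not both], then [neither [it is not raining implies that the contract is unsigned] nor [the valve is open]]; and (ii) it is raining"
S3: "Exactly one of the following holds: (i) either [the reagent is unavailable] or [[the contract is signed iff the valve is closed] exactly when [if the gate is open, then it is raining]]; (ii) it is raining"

3

Let D = "the valve is open" (F), Q = "the reagent is available" (T), R = "it is raining" (T), V = "the gate is open" (T), H = "the contract is signed" (F).

S1: Formalization: (D <-> Q) -> (((~R <-> V) -> H) | H)

D <-> Q = F <-> T = F
~R = ~T = F
~R <-> V = F <-> T = F
(~R <-> V) -> H = F -> F = T
((~R <-> V) -> H) | H = T | F = T
(D <-> Q) -> (((~R <-> V) -> H) | H) = F -> T = T
Thus S1 is true.

S2: In symbols: ((Q xor V) -> ((~R -> ~H) nor D)) & R

Q xor V = T xor T = F
~R = ~T = F
~H = ~F = T
~R -> ~H = F -> T = T
(~R -> ~H) nor D = T nor F = F
(Q xor V) -> ((~R -> ~H) nor D) = F -> F = T
((Q xor V) -> ((~R -> ~H) nor D)) & R = T & T = T
Hence S2 is true.

S3: In symbols: (~Q | ((H <-> ~D) <-> (V -> R))) xor R

~Q = ~T = F
~D = ~F = T
H <-> ~D = F <-> T = F
V -> R = T -> T = T
(H <-> ~D) <-> (V -> R) = F <-> T = F
~Q | ((H <-> ~D) <-> (V -> R)) = F | F = F
(~Q | ((H <-> ~D) <-> (V -> R))) xor R = F xor T = T
So S3 is true.

True statements: 3 (S1, S2, S3).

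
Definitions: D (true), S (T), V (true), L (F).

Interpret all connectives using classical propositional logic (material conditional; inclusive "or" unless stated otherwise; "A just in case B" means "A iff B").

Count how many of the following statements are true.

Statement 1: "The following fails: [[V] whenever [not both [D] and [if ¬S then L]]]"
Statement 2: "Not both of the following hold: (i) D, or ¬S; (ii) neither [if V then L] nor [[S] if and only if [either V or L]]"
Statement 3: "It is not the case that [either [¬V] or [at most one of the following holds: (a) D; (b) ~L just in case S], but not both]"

2

Statement 1: Parsed as ~((D nand (~S -> L)) -> V)

~S = ~T = F
~S -> L = F -> F = T
D nand (~S -> L) = T nand T = F
(D nand (~S -> L)) -> V = F -> T = T
~((D nand (~S -> L)) -> V) = ~T = F
Thus Statement 1 is false.

Statement 2: This is (D | ~S) nand ((V -> L) nor (S <-> (V | L))).

~S = ~T = F
D | ~S = T | F = T
V -> L = T -> F = F
V | L = T | F = T
S <-> (V | L) = T <-> T = T
(V -> L) nor (S <-> (V | L)) = F nor T = F
(D | ~S) nand ((V -> L) nor (S <-> (V | L))) = T nand F = T
So Statement 2 is true.

Statement 3: Formalization: ~(~V xor (D nand (~L <-> S)))

~V = ~T = F
~L = ~F = T
~L <-> S = T <-> T = T
D nand (~L <-> S) = T nand T = F
~V xor (D nand (~L <-> S)) = F xor F = F
~(~V xor (D nand (~L <-> S))) = ~F = T
Hence Statement 3 is true.

2 of the 3 statements are true (Statement 2, Statement 3).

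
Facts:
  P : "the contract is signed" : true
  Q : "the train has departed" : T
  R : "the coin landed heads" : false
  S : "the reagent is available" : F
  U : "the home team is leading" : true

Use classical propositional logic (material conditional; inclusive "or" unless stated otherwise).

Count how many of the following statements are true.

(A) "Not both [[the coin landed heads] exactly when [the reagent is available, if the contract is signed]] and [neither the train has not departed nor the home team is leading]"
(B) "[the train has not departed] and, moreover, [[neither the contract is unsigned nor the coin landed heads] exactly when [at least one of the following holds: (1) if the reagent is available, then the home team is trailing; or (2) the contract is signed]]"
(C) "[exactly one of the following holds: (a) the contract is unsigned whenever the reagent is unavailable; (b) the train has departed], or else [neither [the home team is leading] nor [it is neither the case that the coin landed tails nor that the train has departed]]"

(A): This is (R iff (P -> S)) nand (not Q nor U).

P -> S = True -> False = False
R iff (P -> S) = False iff False = True
not Q = not True = False
not Q nor U = False nor True = False
(R iff (P -> S)) nand (not Q nor U) = True nand False = True
Thus (A) is true.

(B): In symbols: not Q and ((not P nor R) iff ((S -> not U) or P))

not Q = not True = False
not P = not True = False
not P nor R = False nor False = True
not U = not True = False
S -> not U = False -> False = True
(S -> not U) or P = True or True = True
(not P nor R) iff ((S -> not U) or P) = True iff True = True
not Q and ((not P nor R) iff ((S -> not U) or P)) = False and True = False
Thus (B) is false.

(C): Parsed as ((not S -> not P) xor Q) or (U nor (not R nor Q))

not S = not False = True
not P = not True = False
not S -> not P = True -> False = False
(not S -> not P) xor Q = False xor True = True
not R = not False = True
not R nor Q = True nor True = False
U nor (not R nor Q) = True nor False = False
((not S -> not P) xor Q) or (U nor (not R nor Q)) = True or False = True
So (C) is true.

2 of the 3 statements are true.

2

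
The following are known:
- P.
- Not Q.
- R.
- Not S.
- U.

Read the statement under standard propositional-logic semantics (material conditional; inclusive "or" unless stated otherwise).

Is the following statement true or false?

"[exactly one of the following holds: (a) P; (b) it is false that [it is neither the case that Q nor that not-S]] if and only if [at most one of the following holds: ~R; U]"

Parsed as (P ⊕ ¬(Q ↓ ¬S)) ↔ (¬R ↑ U)

¬S = ¬F = T
Q ↓ ¬S = F ↓ T = F
¬(Q ↓ ¬S) = ¬F = T
P ⊕ ¬(Q ↓ ¬S) = T ⊕ T = F
¬R = ¬T = F
¬R ↑ U = F ↑ T = T
(P ⊕ ¬(Q ↓ ¬S)) ↔ (¬R ↑ U) = F ↔ T = F

The statement is false.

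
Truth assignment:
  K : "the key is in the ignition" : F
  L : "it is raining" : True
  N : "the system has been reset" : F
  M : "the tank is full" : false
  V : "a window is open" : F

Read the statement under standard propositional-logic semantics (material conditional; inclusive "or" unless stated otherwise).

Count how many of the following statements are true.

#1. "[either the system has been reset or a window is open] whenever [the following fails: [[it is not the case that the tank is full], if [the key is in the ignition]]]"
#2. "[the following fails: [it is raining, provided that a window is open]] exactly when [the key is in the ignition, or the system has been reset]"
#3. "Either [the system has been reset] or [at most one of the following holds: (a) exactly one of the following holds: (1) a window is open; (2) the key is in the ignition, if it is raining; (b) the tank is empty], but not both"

3

#1: Parsed as not (K -> not M) -> (N or V)

not M = not False = True
K -> not M = False -> True = True
not (K -> not M) = not True = False
N or V = False or False = False
not (K -> not M) -> (N or V) = False -> False = True
Thus #1 is true.

#2: This is not (V -> L) iff (K or N).

V -> L = False -> True = True
not (V -> L) = not True = False
K or N = False or False = False
not (V -> L) iff (K or N) = False iff False = True
Thus #2 is true.

#3: Parsed as N xor ((V xor (L -> K)) nand not M)

L -> K = True -> False = False
V xor (L -> K) = False xor False = False
not M = not False = True
(V xor (L -> K)) nand not M = False nand True = True
N xor ((V xor (L -> K)) nand not M) = False xor True = True
Thus #3 is true.

3 of the 3 statements are true (#1, #2, #3).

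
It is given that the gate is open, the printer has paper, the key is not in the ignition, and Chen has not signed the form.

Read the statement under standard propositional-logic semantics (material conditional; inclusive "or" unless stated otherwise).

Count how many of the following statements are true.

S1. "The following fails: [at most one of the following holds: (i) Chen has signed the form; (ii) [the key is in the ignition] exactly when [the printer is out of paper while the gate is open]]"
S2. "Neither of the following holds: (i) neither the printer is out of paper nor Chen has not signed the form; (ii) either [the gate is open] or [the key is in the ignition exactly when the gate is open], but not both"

Let K = "Chen has signed the form" (F), M = "the key is in the ignition" (F), V = "the printer has paper" (T), G = "the gate is open" (T).

S1: Formalization: ~(K nand (M <-> (~V & G)))

~V = ~T = F
~V & G = F & T = F
M <-> (~V & G) = F <-> F = T
K nand (M <-> (~V & G)) = F nand T = T
~(K nand (M <-> (~V & G))) = ~T = F
Thus S1 is false.

S2: Parsed as (~V nor ~K) nor (G xor (M <-> G))

~V = ~T = F
~K = ~F = T
~V nor ~K = F nor T = F
M <-> G = F <-> T = F
G xor (M <-> G) = T xor F = T
(~V nor ~K) nor (G xor (M <-> G)) = F nor T = F
Hence S2 is false.

True statements: 0 (none).

0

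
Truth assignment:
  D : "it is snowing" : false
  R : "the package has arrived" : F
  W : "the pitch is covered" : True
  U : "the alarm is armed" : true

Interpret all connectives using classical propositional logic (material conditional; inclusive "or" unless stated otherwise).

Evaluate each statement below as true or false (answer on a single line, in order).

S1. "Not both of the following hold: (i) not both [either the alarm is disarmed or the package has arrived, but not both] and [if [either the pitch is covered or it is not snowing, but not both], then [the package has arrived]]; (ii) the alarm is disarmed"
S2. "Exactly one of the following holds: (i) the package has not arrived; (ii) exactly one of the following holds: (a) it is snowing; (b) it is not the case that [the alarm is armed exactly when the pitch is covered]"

S1: This is ((¬U ⊕ R) ↑ ((W ⊕ ¬D) → R)) ↑ ¬U.

¬U = ¬T = F
¬U ⊕ R = F ⊕ F = F
¬D = ¬F = T
W ⊕ ¬D = T ⊕ T = F
(W ⊕ ¬D) → R = F → F = T
(¬U ⊕ R) ↑ ((W ⊕ ¬D) → R) = F ↑ T = T
¬U = ¬T = F
((¬U ⊕ R) ↑ ((W ⊕ ¬D) → R)) ↑ ¬U = T ↑ F = T
So S1 is true.

S2: This is ¬R ⊕ (D ⊕ ¬(U ↔ W)).

¬R = ¬F = T
U ↔ W = T ↔ T = T
¬(U ↔ W) = ¬T = F
D ⊕ ¬(U ↔ W) = F ⊕ F = F
¬R ⊕ (D ⊕ ¬(U ↔ W)) = T ⊕ F = T
Hence S2 is true.

S1 true, S2 true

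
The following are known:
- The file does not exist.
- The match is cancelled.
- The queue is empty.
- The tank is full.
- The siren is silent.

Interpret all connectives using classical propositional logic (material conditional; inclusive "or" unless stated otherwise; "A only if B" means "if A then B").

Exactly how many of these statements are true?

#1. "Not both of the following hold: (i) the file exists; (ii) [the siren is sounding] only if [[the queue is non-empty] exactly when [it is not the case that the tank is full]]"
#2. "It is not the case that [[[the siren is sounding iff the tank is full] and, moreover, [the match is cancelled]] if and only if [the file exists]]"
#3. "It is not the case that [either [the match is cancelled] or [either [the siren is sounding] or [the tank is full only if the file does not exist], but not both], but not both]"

Let K = "the file exists" (F), H = "the siren is sounding" (F), W = "the queue is empty" (T), S = "the tank is full" (T), U = "the match is cancelled" (T).

#1: Formalization: K nand (H -> (~W <-> ~S))

~W = ~T = F
~S = ~T = F
~W <-> ~S = F <-> F = T
H -> (~W <-> ~S) = F -> T = T
K nand (H -> (~W <-> ~S)) = F nand T = T
So #1 is true.

#2: This is ~(((H <-> S) & U) <-> K).

H <-> S = F <-> T = F
(H <-> S) & U = F & T = F
((H <-> S) & U) <-> K = F <-> F = T
~(((H <-> S) & U) <-> K) = ~T = F
Thus #2 is false.

#3: Parsed as ~(U xor (H xor (S -> ~K)))

~K = ~F = T
S -> ~K = T -> T = T
H xor (S -> ~K) = F xor T = T
U xor (H xor (S -> ~K)) = T xor T = F
~(U xor (H xor (S -> ~K))) = ~F = T
So #3 is true.

Count: 2.

2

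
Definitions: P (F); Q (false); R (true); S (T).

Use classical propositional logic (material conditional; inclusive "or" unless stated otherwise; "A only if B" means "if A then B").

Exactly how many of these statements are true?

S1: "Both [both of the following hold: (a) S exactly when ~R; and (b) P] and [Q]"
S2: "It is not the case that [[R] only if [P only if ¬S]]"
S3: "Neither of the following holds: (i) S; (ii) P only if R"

0

S1: This is ((S ↔ ¬R) ∧ P) ∧ Q.

¬R = ¬T = F
S ↔ ¬R = T ↔ F = F
(S ↔ ¬R) ∧ P = F ∧ F = F
((S ↔ ¬R) ∧ P) ∧ Q = F ∧ F = F
Hence S1 is false.

S2: Parsed as ¬(R → (P → ¬S))

¬S = ¬T = F
P → ¬S = F → F = T
R → (P → ¬S) = T → T = T
¬(R → (P → ¬S)) = ¬T = F
Thus S2 is false.

S3: Formalization: S ↓ (P → R)

P → R = F → T = T
S ↓ (P → R) = T ↓ T = F
So S3 is false.

Count: 0.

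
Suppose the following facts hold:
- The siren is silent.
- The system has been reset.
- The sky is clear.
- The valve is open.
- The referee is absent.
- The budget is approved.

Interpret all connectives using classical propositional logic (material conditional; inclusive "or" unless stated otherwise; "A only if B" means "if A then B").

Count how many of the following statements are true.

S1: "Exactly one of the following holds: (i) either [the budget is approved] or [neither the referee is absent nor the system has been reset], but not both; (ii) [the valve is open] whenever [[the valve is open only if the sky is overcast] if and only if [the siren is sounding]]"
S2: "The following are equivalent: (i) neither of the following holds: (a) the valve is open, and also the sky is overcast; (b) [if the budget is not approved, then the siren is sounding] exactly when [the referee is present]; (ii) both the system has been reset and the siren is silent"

Let D = "the budget is approved" (T), W = "the referee is present" (F), Q = "the system has been reset" (T), S = "the valve is open" (T), M = "the sky is overcast" (F), L = "the siren is sounding" (F).

S1: This is (D ⊕ (¬W ↓ Q)) ⊕ (((S → M) ↔ L) → S).

¬W = ¬F = T
¬W ↓ Q = T ↓ T = F
D ⊕ (¬W ↓ Q) = T ⊕ F = T
S → M = T → F = F
(S → M) ↔ L = F ↔ F = T
((S → M) ↔ L) → S = T → T = T
(D ⊕ (¬W ↓ Q)) ⊕ (((S → M) ↔ L) → S) = T ⊕ T = F
So S1 is false.

S2: This is ((S ∧ M) ↓ ((¬D → L) ↔ W)) ↔ (Q ∧ ¬L).

S ∧ M = T ∧ F = F
¬D = ¬T = F
¬D → L = F → F = T
(¬D → L) ↔ W = T ↔ F = F
(S ∧ M) ↓ ((¬D → L) ↔ W) = F ↓ F = T
¬L = ¬F = T
Q ∧ ¬L = T ∧ T = T
((S ∧ M) ↓ ((¬D → L) ↔ W)) ↔ (Q ∧ ¬L) = T ↔ T = T
Thus S2 is true.

True statements: 1.

1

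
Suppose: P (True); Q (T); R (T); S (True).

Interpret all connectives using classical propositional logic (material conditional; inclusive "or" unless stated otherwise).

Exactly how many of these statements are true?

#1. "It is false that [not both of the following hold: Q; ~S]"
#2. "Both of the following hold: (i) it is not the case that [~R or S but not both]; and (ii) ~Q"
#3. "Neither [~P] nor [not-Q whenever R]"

1

#1: In symbols: not (Q nand not S)

not S = not True = False
Q nand not S = True nand False = True
not (Q nand not S) = not True = False
Thus #1 is false.

#2: In symbols: not (not R xor S) and not Q

not R = not True = False
not R xor S = False xor True = True
not (not R xor S) = not True = False
not Q = not True = False
not (not R xor S) and not Q = False and False = False
So #2 is false.

#3: This is not P nor (R -> not Q).

not P = not True = False
not Q = not True = False
R -> not Q = True -> False = False
not P nor (R -> not Q) = False nor False = True
Hence #3 is true.

1 of the 3 statements is true (#3).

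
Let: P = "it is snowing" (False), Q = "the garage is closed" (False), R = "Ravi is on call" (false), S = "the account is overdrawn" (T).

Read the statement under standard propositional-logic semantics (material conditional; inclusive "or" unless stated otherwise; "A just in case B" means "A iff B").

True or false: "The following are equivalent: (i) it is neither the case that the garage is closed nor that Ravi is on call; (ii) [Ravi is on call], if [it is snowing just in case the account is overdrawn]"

True.

Values: Q=F, R=F, P=F, S=T.
In symbols: (Q ↓ R) ↔ ((P ↔ S) → R)

Q ↓ R = F ↓ F = T
P ↔ S = F ↔ T = F
(P ↔ S) → R = F → F = T
(Q ↓ R) ↔ ((P ↔ S) → R) = T ↔ T = T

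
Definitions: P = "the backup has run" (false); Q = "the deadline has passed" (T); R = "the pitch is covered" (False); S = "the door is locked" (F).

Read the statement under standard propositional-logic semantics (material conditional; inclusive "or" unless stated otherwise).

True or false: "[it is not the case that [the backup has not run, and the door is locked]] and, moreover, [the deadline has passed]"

True.

Formalization: ~(~P & S) & Q

~P = ~F = T
~P & S = T & F = F
~(~P & S) = ~F = T
~(~P & S) & Q = T & T = T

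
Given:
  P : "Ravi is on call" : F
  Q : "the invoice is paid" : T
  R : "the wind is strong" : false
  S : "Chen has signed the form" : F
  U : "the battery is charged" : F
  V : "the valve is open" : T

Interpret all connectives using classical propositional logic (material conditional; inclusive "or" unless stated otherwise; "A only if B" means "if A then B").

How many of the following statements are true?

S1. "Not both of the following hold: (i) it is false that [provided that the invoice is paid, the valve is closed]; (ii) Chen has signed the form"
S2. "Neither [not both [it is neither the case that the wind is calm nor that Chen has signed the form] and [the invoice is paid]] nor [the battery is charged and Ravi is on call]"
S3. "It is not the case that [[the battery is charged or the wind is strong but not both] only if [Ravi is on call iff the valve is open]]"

S1: In symbols: not (Q -> not V) nand S

not V = not True = False
Q -> not V = True -> False = False
not (Q -> not V) = not False = True
not (Q -> not V) nand S = True nand False = True
So S1 is true.

S2: This is ((not R nor S) nand Q) nor (U and P).

not R = not False = True
not R nor S = True nor False = False
(not R nor S) nand Q = False nand True = True
U and P = False and False = False
((not R nor S) nand Q) nor (U and P) = True nor False = False
So S2 is false.

S3: Parsed as not ((U xor R) -> (P iff V))

U xor R = False xor False = False
P iff V = False iff True = False
(U xor R) -> (P iff V) = False -> False = True
not ((U xor R) -> (P iff V)) = not True = False
Thus S3 is false.

1 of the 3 statements is true (S1).

1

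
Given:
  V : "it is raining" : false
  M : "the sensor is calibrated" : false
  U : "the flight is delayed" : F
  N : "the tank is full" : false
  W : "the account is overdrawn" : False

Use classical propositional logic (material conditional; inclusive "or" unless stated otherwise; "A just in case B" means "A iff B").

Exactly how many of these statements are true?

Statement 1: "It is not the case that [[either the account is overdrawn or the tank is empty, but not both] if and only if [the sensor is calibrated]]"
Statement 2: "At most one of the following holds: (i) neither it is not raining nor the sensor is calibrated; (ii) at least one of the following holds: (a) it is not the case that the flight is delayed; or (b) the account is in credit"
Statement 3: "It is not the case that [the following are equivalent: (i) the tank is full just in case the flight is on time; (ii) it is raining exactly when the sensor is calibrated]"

3

Statement 1: Parsed as not ((W xor not N) iff M)

not N = not False = True
W xor not N = False xor True = True
(W xor not N) iff M = True iff False = False
not ((W xor not N) iff M) = not False = True
Hence Statement 1 is true.

Statement 2: In symbols: (not V nor M) nand (not U or not W)

not V = not False = True
not V nor M = True nor False = False
not U = not False = True
not W = not False = True
not U or not W = True or True = True
(not V nor M) nand (not U or not W) = False nand True = True
Thus Statement 2 is true.

Statement 3: This is not ((N iff not U) iff (V iff M)).

not U = not False = True
N iff not U = False iff True = False
V iff M = False iff False = True
(N iff not U) iff (V iff M) = False iff True = False
not ((N iff not U) iff (V iff M)) = not False = True
So Statement 3 is true.

3 of the 3 statements are true (Statement 1, Statement 2, Statement 3).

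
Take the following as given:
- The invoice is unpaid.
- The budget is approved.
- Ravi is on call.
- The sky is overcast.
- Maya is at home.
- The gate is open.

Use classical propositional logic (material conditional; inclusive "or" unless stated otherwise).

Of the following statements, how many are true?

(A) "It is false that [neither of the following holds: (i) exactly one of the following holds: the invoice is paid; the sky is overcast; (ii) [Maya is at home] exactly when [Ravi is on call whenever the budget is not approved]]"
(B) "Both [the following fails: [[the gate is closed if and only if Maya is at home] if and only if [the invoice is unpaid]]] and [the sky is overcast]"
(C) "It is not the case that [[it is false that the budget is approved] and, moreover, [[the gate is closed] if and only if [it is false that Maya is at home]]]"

3

Let P = "the invoice is paid" (F), S = "the sky is overcast" (T), U = "Maya is at home" (T), Q = "the budget is approved" (T), R = "Ravi is on call" (T), V = "the gate is open" (T).

(A): Parsed as ~((P xor S) nor (U <-> (~Q -> R)))

P xor S = F xor T = T
~Q = ~T = F
~Q -> R = F -> T = T
U <-> (~Q -> R) = T <-> T = T
(P xor S) nor (U <-> (~Q -> R)) = T nor T = F
~((P xor S) nor (U <-> (~Q -> R))) = ~F = T
So (A) is true.

(B): This is ~((~V <-> U) <-> ~P) & S.

~V = ~T = F
~V <-> U = F <-> T = F
~P = ~F = T
(~V <-> U) <-> ~P = F <-> T = F
~((~V <-> U) <-> ~P) = ~F = T
~((~V <-> U) <-> ~P) & S = T & T = T
So (B) is true.

(C): Formalization: ~(~Q & (~V <-> ~U))

~Q = ~T = F
~V = ~T = F
~U = ~T = F
~V <-> ~U = F <-> F = T
~Q & (~V <-> ~U) = F & T = F
~(~Q & (~V <-> ~U)) = ~F = T
So (C) is true.

Count: 3.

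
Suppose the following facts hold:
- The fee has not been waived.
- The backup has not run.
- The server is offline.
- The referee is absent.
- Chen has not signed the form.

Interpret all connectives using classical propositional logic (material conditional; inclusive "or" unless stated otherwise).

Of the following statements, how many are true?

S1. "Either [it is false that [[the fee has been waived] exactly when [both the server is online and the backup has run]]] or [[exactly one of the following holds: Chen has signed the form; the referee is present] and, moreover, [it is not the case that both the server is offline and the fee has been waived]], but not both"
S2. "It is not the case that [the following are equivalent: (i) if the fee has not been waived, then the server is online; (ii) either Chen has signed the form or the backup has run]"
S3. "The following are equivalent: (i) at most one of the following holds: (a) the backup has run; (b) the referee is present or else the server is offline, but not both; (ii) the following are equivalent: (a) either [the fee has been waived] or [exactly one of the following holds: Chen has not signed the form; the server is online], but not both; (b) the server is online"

Let P = "the fee has been waived" (F), R = "the server is online" (F), Q = "the backup has run" (F), U = "Chen has signed the form" (F), S = "the referee is present" (F).

S1: Parsed as ~(P <-> (R & Q)) xor ((U xor S) & (~R nand P))

R & Q = F & F = F
P <-> (R & Q) = F <-> F = T
~(P <-> (R & Q)) = ~T = F
U xor S = F xor F = F
~R = ~F = T
~R nand P = T nand F = T
(U xor S) & (~R nand P) = F & T = F
~(P <-> (R & Q)) xor ((U xor S) & (~R nand P)) = F xor F = F
Thus S1 is false.

S2: Parsed as ~((~P -> R) <-> (U | Q))

~P = ~F = T
~P -> R = T -> F = F
U | Q = F | F = F
(~P -> R) <-> (U | Q) = F <-> F = T
~((~P -> R) <-> (U | Q)) = ~T = F
Hence S2 is false.

S3: In symbols: (Q nand (S xor ~R)) <-> ((P xor (~U xor R)) <-> R)

~R = ~F = T
S xor ~R = F xor T = T
Q nand (S xor ~R) = F nand T = T
~U = ~F = T
~U xor R = T xor F = T
P xor (~U xor R) = F xor T = T
(P xor (~U xor R)) <-> R = T <-> F = F
(Q nand (S xor ~R)) <-> ((P xor (~U xor R)) <-> R) = T <-> F = F
Thus S3 is false.

0 of the 3 statements are true (none).

0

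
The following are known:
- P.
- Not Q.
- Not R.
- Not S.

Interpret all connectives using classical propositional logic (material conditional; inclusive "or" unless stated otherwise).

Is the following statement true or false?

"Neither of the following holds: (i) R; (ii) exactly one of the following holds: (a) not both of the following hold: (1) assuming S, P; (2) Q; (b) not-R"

True.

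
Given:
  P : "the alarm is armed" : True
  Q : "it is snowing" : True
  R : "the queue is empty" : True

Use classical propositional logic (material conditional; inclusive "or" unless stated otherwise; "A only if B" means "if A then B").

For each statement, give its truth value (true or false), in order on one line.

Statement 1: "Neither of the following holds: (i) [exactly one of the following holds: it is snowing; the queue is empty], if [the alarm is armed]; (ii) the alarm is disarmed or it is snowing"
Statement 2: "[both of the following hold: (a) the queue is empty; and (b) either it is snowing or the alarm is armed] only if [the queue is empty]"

Statement 1 F / Statement 2 T

Statement 1: In symbols: (P → (Q ⊕ R)) ↓ (¬P ∨ Q)

Q ⊕ R = T ⊕ T = F
P → (Q ⊕ R) = T → F = F
¬P = ¬T = F
¬P ∨ Q = F ∨ T = T
(P → (Q ⊕ R)) ↓ (¬P ∨ Q) = F ↓ T = F
Thus Statement 1 is false.

Statement 2: In symbols: (R ∧ (Q ∨ P)) → R

Q ∨ P = T ∨ T = T
R ∧ (Q ∨ P) = T ∧ T = T
(R ∧ (Q ∨ P)) → R = T → T = T
Hence Statement 2 is true.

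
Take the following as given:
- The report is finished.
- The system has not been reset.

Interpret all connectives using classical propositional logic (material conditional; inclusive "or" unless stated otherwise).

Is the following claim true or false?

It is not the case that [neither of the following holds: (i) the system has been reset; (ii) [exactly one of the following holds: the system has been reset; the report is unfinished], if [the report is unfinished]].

The statement is true.

Let Q = "the system has been reset" (F), P = "the report is finished" (T).
This is ~(Q nor (~P -> (Q xor ~P))).

~P = ~T = F
~P = ~T = F
Q xor ~P = F xor F = F
~P -> (Q xor ~P) = F -> F = T
Q nor (~P -> (Q xor ~P)) = F nor T = F
~(Q nor (~P -> (Q xor ~P))) = ~F = T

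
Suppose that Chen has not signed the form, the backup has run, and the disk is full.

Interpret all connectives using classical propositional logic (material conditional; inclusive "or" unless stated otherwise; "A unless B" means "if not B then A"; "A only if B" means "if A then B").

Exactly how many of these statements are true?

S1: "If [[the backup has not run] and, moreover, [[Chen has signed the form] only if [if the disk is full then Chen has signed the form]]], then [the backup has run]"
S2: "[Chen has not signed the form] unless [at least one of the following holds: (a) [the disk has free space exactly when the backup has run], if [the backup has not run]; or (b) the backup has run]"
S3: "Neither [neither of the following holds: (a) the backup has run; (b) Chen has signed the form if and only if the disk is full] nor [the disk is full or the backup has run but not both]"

Let K = "the backup has run" (T), G = "Chen has signed the form" (F), H = "the disk is full" (T).

S1: Formalization: (¬K ∧ (G → (H → G))) → K

¬K = ¬T = F
H → G = T → F = F
G → (H → G) = F → F = T
¬K ∧ (G → (H → G)) = F ∧ T = F
(¬K ∧ (G → (H → G))) → K = F → T = T
Hence S1 is true.

S2: Parsed as ¬G ∨ ((¬K → (¬H ↔ K)) ∨ K)

¬G = ¬F = T
¬K = ¬T = F
¬H = ¬T = F
¬H ↔ K = F ↔ T = F
¬K → (¬H ↔ K) = F → F = T
(¬K → (¬H ↔ K)) ∨ K = T ∨ T = T
¬G ∨ ((¬K → (¬H ↔ K)) ∨ K) = T ∨ T = T
Hence S2 is true.

S3: This is (K ↓ (G ↔ H)) ↓ (H ⊕ K).

G ↔ H = F ↔ T = F
K ↓ (G ↔ H) = T ↓ F = F
H ⊕ K = T ⊕ T = F
(K ↓ (G ↔ H)) ↓ (H ⊕ K) = F ↓ F = T
Thus S3 is true.

3 of the 3 statements are true.

3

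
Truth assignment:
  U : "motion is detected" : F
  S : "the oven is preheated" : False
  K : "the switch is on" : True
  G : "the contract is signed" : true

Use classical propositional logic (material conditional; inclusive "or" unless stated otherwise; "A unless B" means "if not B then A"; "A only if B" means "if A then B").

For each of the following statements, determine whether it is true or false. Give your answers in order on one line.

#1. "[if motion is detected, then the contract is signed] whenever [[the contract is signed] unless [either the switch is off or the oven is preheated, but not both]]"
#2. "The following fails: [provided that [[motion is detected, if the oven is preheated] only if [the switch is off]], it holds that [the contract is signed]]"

#1: Formalization: (G or (not K xor S)) -> (U -> G)

not K = not True = False
not K xor S = False xor False = False
G or (not K xor S) = True or False = True
U -> G = False -> True = True
(G or (not K xor S)) -> (U -> G) = True -> True = True
Thus #1 is true.

#2: Formalization: not (((S -> U) -> not K) -> G)

S -> U = False -> False = True
not K = not True = False
(S -> U) -> not K = True -> False = False
((S -> U) -> not K) -> G = False -> True = True
not (((S -> U) -> not K) -> G) = not True = False
So #2 is false.

#1 True / #2 False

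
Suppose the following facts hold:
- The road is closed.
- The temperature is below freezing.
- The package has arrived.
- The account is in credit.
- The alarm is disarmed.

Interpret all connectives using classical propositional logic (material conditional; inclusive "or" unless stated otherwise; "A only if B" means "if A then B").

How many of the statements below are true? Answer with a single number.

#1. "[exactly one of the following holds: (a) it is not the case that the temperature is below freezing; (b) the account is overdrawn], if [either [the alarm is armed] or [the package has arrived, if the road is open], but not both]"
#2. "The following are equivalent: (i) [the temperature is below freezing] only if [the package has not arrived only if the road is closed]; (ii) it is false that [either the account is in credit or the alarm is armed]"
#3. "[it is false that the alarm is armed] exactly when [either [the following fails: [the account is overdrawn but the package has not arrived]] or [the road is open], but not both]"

1

Let S = "the alarm is armed" (F), Q = "the road is closed" (T), D = "the package has arrived" (T), P = "the temperature is below freezing" (T), M = "the account is overdrawn" (F).

#1: Parsed as (S xor (~Q -> D)) -> (~P xor M)

~Q = ~T = F
~Q -> D = F -> T = T
S xor (~Q -> D) = F xor T = T
~P = ~T = F
~P xor M = F xor F = F
(S xor (~Q -> D)) -> (~P xor M) = T -> F = F
So #1 is false.

#2: Parsed as (P -> (~D -> Q)) <-> ~(~M | S)

~D = ~T = F
~D -> Q = F -> T = T
P -> (~D -> Q) = T -> T = T
~M = ~F = T
~M | S = T | F = T
~(~M | S) = ~T = F
(P -> (~D -> Q)) <-> ~(~M | S) = T <-> F = F
Hence #2 is false.

#3: Formalization: ~S <-> (~(M & ~D) xor ~Q)

~S = ~F = T
~D = ~T = F
M & ~D = F & F = F
~(M & ~D) = ~F = T
~Q = ~T = F
~(M & ~D) xor ~Q = T xor F = T
~S <-> (~(M & ~D) xor ~Q) = T <-> T = T
So #3 is true.

Count: 1.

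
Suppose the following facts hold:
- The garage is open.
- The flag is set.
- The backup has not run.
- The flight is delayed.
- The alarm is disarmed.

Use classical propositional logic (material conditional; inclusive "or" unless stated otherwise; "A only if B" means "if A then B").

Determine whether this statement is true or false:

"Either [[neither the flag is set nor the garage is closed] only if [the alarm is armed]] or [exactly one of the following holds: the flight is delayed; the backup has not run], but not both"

The statement is true.

Let Q = "the flag is set" (True), P = "the garage is closed" (False), U = "the alarm is armed" (False), S = "the flight is delayed" (True), R = "the backup has run" (False).
This is ((Q nor P) -> U) xor (S xor not R).

Q nor P = True nor False = False
(Q nor P) -> U = False -> False = True
not R = not False = True
S xor not R = True xor True = False
((Q nor P) -> U) xor (S xor not R) = True xor False = True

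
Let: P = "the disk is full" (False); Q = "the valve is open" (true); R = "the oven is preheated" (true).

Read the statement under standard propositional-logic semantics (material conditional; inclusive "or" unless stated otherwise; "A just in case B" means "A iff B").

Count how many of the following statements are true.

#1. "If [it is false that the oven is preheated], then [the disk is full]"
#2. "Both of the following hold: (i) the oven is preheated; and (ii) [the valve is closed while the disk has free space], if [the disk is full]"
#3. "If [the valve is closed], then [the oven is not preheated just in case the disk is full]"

3

#1: In symbols: not R -> P

not R = not True = False
not R -> P = False -> False = True
Hence #1 is true.

#2: Formalization: R and (P -> (not Q and not P))

not Q = not True = False
not P = not False = True
not Q and not P = False and True = False
P -> (not Q and not P) = False -> False = True
R and (P -> (not Q and not P)) = True and True = True
Hence #2 is true.

#3: In symbols: not Q -> (not R iff P)

not Q = not True = False
not R = not True = False
not R iff P = False iff False = True
not Q -> (not R iff P) = False -> True = True
Thus #3 is true.

True statements: 3 (#1, #2, #3).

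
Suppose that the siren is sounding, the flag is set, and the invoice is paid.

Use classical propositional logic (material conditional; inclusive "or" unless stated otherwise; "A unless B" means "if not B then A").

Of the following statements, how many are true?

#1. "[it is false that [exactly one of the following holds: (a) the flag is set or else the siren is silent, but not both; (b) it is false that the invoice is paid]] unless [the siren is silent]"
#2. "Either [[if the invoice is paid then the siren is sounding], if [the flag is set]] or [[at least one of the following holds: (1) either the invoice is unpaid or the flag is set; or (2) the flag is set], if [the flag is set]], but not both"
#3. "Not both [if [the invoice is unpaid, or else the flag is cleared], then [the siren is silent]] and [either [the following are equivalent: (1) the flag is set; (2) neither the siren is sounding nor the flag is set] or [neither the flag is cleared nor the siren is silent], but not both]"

0

Let Q = "the flag is set" (T), P = "the siren is sounding" (T), R = "the invoice is paid" (T).

#1: In symbols: ~((Q xor ~P) xor ~R) | ~P

~P = ~T = F
Q xor ~P = T xor F = T
~R = ~T = F
(Q xor ~P) xor ~R = T xor F = T
~((Q xor ~P) xor ~R) = ~T = F
~P = ~T = F
~((Q xor ~P) xor ~R) | ~P = F | F = F
So #1 is false.

#2: Formalization: (Q -> (R -> P)) xor (Q -> ((~R | Q) | Q))

R -> P = T -> T = T
Q -> (R -> P) = T -> T = T
~R = ~T = F
~R | Q = F | T = T
(~R | Q) | Q = T | T = T
Q -> ((~R | Q) | Q) = T -> T = T
(Q -> (R -> P)) xor (Q -> ((~R | Q) | Q)) = T xor T = F
So #2 is false.

#3: Formalization: ((~R | ~Q) -> ~P) nand ((Q <-> (P nor Q)) xor (~Q nor ~P))

~R = ~T = F
~Q = ~T = F
~R | ~Q = F | F = F
~P = ~T = F
(~R | ~Q) -> ~P = F -> F = T
P nor Q = T nor T = F
Q <-> (P nor Q) = T <-> F = F
~Q = ~T = F
~P = ~T = F
~Q nor ~P = F nor F = T
(Q <-> (P nor Q)) xor (~Q nor ~P) = F xor T = T
((~R | ~Q) -> ~P) nand ((Q <-> (P nor Q)) xor (~Q nor ~P)) = T nand T = F
Thus #3 is false.

0 of the 3 statements are true (none).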